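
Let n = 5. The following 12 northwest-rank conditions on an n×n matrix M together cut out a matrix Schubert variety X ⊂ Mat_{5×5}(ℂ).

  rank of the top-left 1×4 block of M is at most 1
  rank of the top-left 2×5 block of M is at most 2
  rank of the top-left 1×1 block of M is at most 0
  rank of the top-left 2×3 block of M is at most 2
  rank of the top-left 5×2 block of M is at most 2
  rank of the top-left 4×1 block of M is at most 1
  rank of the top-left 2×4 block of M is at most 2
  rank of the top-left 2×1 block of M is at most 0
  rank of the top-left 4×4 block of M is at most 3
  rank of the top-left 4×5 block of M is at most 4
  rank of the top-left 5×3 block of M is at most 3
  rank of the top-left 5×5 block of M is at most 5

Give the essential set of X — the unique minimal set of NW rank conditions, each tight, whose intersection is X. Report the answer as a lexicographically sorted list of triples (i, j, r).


Reconstructing r_w from the 12 given conditions:

  0 | 1 | 1 | 1 | 1
  0 | 1 | 2 | 2 | 2
  1 | 2 | 3 | 3 | 3
  1 | 2 | 3 | 3 | 4
  1 | 2 | 3 | 4 | 5

hence w(1..5) = (2, 3, 1, 5, 4).

|D(w)|=3, |Ess(w)|=2:

[(2, 1, 0), (4, 4, 3)]


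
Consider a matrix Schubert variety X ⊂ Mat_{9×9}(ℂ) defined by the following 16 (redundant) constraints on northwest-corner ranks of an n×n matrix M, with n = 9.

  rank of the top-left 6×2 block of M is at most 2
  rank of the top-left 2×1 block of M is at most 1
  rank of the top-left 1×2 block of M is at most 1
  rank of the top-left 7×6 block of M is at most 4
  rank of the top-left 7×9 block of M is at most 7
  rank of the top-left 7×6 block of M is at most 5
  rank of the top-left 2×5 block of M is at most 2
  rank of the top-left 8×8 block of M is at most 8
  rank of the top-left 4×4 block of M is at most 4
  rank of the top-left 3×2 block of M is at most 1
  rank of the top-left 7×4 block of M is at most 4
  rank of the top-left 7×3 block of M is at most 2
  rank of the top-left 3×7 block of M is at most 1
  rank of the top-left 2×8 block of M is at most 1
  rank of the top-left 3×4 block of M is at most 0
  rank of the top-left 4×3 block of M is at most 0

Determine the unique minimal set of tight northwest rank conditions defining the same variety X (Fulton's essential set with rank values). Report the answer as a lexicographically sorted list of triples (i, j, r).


Computing R[i][j] = min implied NW-rank bound (n=9, 16 conditions):

  i=1: 0, 0, 0, 0, 1, 1, 1, 1, 1
  i=2: 0, 0, 0, 0, 1, 1, 1, 1, 2
  i=3: 0, 0, 0, 0, 1, 1, 1, 2, 3
  i=4: 0, 0, 0, 1, 2, 2, 2, 3, 4
  i=5: 1, 1, 1, 2, 3, 3, 3, 4, 5
  i=6: 1, 2, 2, 3, 4, 4, 4, 5, 6
  i=7: 1, 2, 2, 3, 4, 4, 5, 6, 7
  i=8: 1, 2, 3, 4, 5, 5, 6, 7, 8
  i=9: 1, 2, 3, 4, 5, 6, 7, 8, 9

the unique w with this rank table is (5, 9, 8, 4, 1, 2, 7, 3, 6).

D(w) has 22 cells with 6 SE-corners; essential set:

[(2, 8, 1), (3, 4, 0), (3, 7, 1), (4, 3, 0), (7, 3, 2), (7, 6, 4)]


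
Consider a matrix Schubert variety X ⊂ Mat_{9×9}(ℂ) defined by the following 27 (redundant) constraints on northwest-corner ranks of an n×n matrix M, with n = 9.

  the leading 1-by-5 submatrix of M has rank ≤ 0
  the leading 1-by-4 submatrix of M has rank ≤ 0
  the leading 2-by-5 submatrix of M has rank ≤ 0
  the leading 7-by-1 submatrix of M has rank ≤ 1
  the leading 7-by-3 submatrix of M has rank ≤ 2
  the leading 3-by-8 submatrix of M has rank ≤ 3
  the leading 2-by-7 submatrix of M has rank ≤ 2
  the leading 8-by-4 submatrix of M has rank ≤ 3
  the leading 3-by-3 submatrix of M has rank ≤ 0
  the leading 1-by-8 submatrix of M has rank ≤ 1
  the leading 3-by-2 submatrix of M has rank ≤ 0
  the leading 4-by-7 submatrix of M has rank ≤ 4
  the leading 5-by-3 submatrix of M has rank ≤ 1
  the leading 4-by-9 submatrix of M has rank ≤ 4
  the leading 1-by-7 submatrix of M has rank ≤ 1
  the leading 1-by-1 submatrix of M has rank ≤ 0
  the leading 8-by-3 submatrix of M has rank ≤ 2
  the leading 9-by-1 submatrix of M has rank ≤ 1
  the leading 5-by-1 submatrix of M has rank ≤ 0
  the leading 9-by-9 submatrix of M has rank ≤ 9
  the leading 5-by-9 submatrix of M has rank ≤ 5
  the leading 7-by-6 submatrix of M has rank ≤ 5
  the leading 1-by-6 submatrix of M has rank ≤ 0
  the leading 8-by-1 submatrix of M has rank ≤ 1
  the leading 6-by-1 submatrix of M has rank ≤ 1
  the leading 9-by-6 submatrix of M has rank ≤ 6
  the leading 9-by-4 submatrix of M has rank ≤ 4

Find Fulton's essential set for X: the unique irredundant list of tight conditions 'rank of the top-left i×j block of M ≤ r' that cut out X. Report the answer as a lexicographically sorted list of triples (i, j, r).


Rank table r_w(9×9) implied by the 27 constraints:

  0  0  0  0  0  0  1  1  1
  0  0  0  0  0  1  2  2  2
  0  0  0  1  1  2  3  3  3
  0  1  1  2  2  3  4  4  4
  0  1  1  2  3  4  5  5  5
  1  2  2  3  4  5  6  6  6
  1  2  2  3  4  5  6  7  7
  1  2  2  3  4  5  6  7  8
  1  2  3  4  5  6  7  8  9

hence w(1..9) = (7, 6, 4, 2, 5, 1, 8, 9, 3).

Fulton essential set (6 of the 19 Rothe cells):

[(1, 6, 0), (2, 5, 0), (3, 3, 0), (5, 1, 0), (5, 3, 1), (8, 3, 2)]


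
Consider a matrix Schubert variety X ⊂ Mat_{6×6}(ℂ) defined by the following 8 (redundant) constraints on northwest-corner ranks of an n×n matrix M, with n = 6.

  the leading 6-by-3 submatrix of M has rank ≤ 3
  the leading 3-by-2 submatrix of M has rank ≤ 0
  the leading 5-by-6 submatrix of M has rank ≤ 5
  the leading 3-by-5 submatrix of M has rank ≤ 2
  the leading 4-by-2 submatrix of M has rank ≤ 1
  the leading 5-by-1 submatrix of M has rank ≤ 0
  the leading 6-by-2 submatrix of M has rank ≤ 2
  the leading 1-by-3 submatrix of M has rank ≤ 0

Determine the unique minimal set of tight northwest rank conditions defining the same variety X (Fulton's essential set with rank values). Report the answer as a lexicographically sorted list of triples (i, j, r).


The tightest implied rank at each (i,j), from the 8 conditions:

  0, 0, 0, 1, 1, 1
  0, 0, 1, 2, 2, 2
  0, 0, 1, 2, 2, 3
  0, 1, 2, 3, 3, 4
  0, 1, 2, 3, 4, 5
  1, 2, 3, 4, 5, 6

giving w = (4, 3, 6, 2, 5, 1) via Δ²R.

Fulton essential set (4 of the 10 Rothe cells):

[(1, 3, 0), (3, 2, 0), (3, 5, 2), (5, 1, 0)]


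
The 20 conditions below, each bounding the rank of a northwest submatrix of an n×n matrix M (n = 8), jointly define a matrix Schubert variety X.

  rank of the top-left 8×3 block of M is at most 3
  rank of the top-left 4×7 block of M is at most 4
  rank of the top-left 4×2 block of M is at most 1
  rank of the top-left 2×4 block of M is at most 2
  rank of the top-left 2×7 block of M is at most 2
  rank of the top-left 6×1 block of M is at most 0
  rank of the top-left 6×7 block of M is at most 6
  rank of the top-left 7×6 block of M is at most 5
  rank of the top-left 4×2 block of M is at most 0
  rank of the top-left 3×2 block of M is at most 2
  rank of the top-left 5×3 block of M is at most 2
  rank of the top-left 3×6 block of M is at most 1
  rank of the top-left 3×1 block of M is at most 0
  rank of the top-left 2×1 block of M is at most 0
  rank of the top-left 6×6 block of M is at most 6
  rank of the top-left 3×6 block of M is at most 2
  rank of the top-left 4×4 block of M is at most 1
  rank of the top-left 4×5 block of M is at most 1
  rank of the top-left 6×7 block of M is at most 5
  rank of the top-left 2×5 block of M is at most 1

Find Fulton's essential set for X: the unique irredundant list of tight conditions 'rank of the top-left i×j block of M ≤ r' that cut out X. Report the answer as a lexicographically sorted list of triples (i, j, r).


Computing R[i][j] = min implied NW-rank bound (n=8, 20 conditions):

  row 1: 0, 0, 1, 1, 1, 1, 1, 1
  row 2: 0, 0, 1, 1, 1, 1, 2, 2
  row 3: 0, 0, 1, 1, 1, 1, 2, 3
  row 4: 0, 0, 1, 1, 1, 2, 3, 4
  row 5: 0, 1, 2, 2, 2, 3, 4, 5
  row 6: 0, 1, 2, 3, 3, 4, 5, 6
  row 7: 1, 2, 3, 4, 4, 5, 6, 7
  row 8: 1, 2, 3, 4, 5, 6, 7, 8

second differences of R give the permutation w = (3, 7, 8, 6, 2, 4, 1, 5).

D(w) has 18 cells with 4 SE-corners; essential set:

[(3, 6, 1), (4, 2, 0), (4, 5, 1), (6, 1, 0)]


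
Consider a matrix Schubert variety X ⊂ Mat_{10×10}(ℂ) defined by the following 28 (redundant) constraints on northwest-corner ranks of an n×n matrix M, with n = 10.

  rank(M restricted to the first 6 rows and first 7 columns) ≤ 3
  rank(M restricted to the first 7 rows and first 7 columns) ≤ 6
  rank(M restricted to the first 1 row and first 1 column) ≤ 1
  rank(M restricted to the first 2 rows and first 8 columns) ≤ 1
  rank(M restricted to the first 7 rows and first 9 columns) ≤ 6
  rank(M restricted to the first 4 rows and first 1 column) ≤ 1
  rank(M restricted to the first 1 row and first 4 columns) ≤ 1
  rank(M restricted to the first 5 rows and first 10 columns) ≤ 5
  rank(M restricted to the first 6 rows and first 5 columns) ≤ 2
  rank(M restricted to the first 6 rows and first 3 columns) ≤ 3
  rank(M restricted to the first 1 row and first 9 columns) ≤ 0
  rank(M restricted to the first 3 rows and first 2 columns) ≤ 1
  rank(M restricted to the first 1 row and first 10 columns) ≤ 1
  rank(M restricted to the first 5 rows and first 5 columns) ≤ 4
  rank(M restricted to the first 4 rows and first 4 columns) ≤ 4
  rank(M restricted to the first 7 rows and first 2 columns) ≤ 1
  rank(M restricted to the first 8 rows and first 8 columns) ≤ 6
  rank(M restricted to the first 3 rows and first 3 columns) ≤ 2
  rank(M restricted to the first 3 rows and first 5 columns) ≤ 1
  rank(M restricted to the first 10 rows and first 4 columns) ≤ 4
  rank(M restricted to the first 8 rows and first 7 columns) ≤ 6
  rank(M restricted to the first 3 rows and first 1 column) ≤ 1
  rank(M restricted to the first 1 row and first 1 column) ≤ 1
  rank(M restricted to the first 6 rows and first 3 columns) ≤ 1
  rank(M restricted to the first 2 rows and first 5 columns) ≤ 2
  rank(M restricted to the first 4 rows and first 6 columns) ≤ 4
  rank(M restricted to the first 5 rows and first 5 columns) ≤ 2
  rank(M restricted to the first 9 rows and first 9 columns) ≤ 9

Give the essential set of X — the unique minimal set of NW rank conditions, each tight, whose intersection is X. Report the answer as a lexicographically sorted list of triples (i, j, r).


Computing R[i][j] = min implied NW-rank bound (n=10, 28 conditions):

  R[1]: 0 0 0 0 0 0 0 0 0 1
  R[2]: 1 1 1 1 1 1 1 1 1 2
  R[3]: 1 1 1 1 1 2 2 2 2 3
  R[4]: 1 1 1 2 2 3 3 3 3 4
  R[5]: 1 1 1 2 2 3 3 4 4 5
  R[6]: 1 1 1 2 2 3 3 4 5 6
  R[7]: 1 1 2 3 3 4 4 5 6 7
  R[8]: 1 2 3 4 4 5 5 6 7 8
  R[9]: 1 2 3 4 5 6 6 7 8 9
  R[10]: 1 2 3 4 5 6 7 8 9 10

reading off 1-entries of Δ²R: w = (10, 1, 6, 4, 8, 9, 3, 2, 5, 7).

ℓ(w)=24; the 6 essential cells (i,j,r):

[(1, 9, 0), (3, 5, 1), (6, 3, 1), (6, 5, 2), (6, 7, 3), (7, 2, 1)]


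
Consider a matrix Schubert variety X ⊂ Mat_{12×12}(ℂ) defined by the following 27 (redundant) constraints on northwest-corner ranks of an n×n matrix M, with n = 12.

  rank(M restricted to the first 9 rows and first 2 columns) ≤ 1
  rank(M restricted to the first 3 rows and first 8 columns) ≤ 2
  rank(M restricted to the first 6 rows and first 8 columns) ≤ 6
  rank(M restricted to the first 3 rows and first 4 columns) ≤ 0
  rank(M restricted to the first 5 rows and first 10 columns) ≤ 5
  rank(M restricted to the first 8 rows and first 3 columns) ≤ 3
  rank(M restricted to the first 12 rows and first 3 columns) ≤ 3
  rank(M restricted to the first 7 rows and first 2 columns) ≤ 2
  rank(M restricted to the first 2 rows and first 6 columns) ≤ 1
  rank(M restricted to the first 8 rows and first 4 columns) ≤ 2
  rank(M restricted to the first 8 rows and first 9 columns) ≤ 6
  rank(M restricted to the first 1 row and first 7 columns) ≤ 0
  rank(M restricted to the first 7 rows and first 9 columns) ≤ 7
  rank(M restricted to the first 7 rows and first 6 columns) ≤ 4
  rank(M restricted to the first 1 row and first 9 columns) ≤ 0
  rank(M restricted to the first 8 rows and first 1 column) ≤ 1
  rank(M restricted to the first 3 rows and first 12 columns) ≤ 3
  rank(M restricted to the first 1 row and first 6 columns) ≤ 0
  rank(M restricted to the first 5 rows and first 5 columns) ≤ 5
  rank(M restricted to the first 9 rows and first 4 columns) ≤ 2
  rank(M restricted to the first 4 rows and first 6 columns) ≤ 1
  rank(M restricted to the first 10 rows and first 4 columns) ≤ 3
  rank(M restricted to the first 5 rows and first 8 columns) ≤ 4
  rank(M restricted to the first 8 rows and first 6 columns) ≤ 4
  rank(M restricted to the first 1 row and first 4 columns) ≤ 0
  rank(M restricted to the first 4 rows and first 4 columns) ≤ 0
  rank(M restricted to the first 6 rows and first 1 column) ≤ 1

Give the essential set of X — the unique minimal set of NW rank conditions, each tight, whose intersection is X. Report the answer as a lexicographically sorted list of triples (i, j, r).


Rank table r_w(12×12) implied by the 27 constraints:

  0 | 0 | 0 | 0 | 0 | 0 | 0 | 0 | 0 | 1 | 1 | 1
  0 | 0 | 0 | 0 | 1 | 1 | 1 | 1 | 1 | 2 | 2 | 2
  0 | 0 | 0 | 0 | 1 | 1 | 2 | 2 | 2 | 3 | 3 | 3
  0 | 0 | 0 | 0 | 1 | 1 | 2 | 3 | 3 | 4 | 4 | 4
  1 | 1 | 1 | 1 | 2 | 2 | 3 | 4 | 4 | 5 | 5 | 5
  1 | 1 | 2 | 2 | 3 | 3 | 4 | 5 | 5 | 6 | 6 | 6
  1 | 1 | 2 | 2 | 3 | 4 | 5 | 6 | 6 | 7 | 7 | 7
  1 | 1 | 2 | 2 | 3 | 4 | 5 | 6 | 6 | 7 | 8 | 8
  1 | 1 | 2 | 2 | 3 | 4 | 5 | 6 | 7 | 8 | 9 | 9
  1 | 2 | 3 | 3 | 4 | 5 | 6 | 7 | 8 | 9 | 10 | 10
  1 | 2 | 3 | 4 | 5 | 6 | 7 | 8 | 9 | 10 | 11 | 11
  1 | 2 | 3 | 4 | 5 | 6 | 7 | 8 | 9 | 10 | 11 | 12

second differences of R give the permutation w = (10, 5, 7, 8, 1, 3, 6, 11, 9, 2, 4, 12).

Rothe diagram D(w) (31 cells), 6 SE-corners (essential conditions):

[(1, 9, 0), (4, 4, 0), (4, 6, 1), (8, 9, 6), (9, 2, 1), (9, 4, 2)]


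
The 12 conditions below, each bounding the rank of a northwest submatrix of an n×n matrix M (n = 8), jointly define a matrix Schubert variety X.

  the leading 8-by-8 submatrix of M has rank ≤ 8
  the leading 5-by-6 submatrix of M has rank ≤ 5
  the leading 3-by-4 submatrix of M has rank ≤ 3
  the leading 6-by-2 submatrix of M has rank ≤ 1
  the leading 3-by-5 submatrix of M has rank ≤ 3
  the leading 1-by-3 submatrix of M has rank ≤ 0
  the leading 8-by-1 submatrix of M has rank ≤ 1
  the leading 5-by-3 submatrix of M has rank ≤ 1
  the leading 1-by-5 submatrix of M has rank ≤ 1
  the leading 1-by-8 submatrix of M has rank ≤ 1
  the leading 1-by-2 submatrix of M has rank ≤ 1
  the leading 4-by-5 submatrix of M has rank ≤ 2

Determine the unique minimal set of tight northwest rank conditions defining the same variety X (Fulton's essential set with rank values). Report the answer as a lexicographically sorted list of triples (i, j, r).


Rank table r_w(8×8) implied by the 12 constraints:

  0 | 0 | 0 | 1 | 1 | 1 | 1 | 1
  1 | 1 | 1 | 2 | 2 | 2 | 2 | 2
  1 | 1 | 1 | 2 | 2 | 3 | 3 | 3
  1 | 1 | 1 | 2 | 2 | 3 | 4 | 4
  1 | 1 | 1 | 2 | 3 | 4 | 5 | 5
  1 | 1 | 2 | 3 | 4 | 5 | 6 | 6
  1 | 2 | 3 | 4 | 5 | 6 | 7 | 7
  1 | 2 | 3 | 4 | 5 | 6 | 7 | 8

reading off 1-entries of Δ²R: w = (4, 1, 6, 7, 5, 3, 2, 8).

ℓ(w)=12; the 4 essential cells (i,j,r):

[(1, 3, 0), (4, 5, 2), (5, 3, 1), (6, 2, 1)]


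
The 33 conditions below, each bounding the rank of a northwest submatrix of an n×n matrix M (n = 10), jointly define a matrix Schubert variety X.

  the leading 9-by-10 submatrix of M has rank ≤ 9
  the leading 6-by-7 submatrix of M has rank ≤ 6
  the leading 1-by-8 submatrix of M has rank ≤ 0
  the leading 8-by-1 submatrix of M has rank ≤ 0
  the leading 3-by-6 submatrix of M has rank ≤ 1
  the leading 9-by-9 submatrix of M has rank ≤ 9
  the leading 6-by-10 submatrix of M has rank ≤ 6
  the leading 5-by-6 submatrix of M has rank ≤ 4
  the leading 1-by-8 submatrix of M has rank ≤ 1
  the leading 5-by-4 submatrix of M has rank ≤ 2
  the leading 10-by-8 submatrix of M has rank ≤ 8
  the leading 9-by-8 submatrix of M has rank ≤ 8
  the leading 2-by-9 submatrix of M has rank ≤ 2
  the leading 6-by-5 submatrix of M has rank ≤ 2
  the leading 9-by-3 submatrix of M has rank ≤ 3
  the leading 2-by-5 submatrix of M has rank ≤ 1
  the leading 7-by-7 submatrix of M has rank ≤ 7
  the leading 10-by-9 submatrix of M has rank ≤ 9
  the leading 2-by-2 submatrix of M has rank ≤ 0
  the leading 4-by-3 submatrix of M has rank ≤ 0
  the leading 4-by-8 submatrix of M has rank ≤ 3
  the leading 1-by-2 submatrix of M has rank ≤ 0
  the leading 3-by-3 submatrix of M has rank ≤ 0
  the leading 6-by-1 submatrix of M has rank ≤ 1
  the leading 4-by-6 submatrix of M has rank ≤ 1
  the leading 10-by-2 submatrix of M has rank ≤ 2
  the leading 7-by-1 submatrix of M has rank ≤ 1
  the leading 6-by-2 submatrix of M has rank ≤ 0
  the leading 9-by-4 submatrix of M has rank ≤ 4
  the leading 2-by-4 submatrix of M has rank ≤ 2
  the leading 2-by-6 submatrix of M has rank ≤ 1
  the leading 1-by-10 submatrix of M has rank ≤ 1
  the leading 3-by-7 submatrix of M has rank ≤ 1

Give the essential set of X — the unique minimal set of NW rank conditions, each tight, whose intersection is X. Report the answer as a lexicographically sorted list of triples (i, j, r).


Rank table r_w(10×10) implied by the 33 constraints:

  R[1]: 0 0 0 0 0 0 0 0 1 1
  R[2]: 0 0 0 1 1 1 1 1 2 2
  R[3]: 0 0 0 1 1 1 1 2 3 3
  R[4]: 0 0 0 1 1 1 2 3 4 4
  R[5]: 0 0 1 2 2 2 3 4 5 5
  R[6]: 0 0 1 2 2 3 4 5 6 6
  R[7]: 0 1 2 3 3 4 5 6 7 7
  R[8]: 0 1 2 3 4 5 6 7 8 8
  R[9]: 1 2 3 4 5 6 7 8 9 9
  R[10]: 1 2 3 4 5 6 7 8 9 10

the unique w with this rank table is (9, 4, 8, 7, 3, 6, 2, 5, 1, 10).

D(w) has 29 cells with 7 SE-corners; essential set:

[(1, 8, 0), (3, 7, 1), (4, 3, 0), (4, 6, 1), (6, 2, 0), (6, 5, 2), (8, 1, 0)]


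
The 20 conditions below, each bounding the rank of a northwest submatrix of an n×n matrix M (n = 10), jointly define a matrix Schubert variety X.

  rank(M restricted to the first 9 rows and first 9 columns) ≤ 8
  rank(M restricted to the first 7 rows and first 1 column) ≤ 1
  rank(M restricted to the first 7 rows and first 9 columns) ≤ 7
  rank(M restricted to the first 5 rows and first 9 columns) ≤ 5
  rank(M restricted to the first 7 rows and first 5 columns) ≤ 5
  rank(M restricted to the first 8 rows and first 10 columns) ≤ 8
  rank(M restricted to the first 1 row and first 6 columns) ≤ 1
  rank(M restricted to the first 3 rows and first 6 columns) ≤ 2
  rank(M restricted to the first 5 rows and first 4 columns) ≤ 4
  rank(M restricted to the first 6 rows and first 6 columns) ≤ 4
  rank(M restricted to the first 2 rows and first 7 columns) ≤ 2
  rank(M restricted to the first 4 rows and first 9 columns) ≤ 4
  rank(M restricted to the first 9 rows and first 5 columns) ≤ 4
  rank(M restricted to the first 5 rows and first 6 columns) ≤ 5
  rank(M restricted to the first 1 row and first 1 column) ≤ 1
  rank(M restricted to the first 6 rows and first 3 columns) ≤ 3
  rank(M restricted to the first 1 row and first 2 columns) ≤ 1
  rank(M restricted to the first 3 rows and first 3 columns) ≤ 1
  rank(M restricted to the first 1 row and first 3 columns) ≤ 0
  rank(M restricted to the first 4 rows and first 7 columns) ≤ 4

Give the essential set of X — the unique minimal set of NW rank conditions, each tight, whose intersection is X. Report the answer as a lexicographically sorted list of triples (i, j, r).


Computing R[i][j] = min implied NW-rank bound (n=10, 20 conditions):

  R[1]: 0 | 0 | 0 | 1 | 1 | 1 | 1 | 1 | 1 | 1
  R[2]: 1 | 1 | 1 | 2 | 2 | 2 | 2 | 2 | 2 | 2
  R[3]: 1 | 1 | 1 | 2 | 2 | 2 | 3 | 3 | 3 | 3
  R[4]: 1 | 2 | 2 | 3 | 3 | 3 | 4 | 4 | 4 | 4
  R[5]: 1 | 2 | 3 | 4 | 4 | 4 | 5 | 5 | 5 | 5
  R[6]: 1 | 2 | 3 | 4 | 4 | 4 | 5 | 6 | 6 | 6
  R[7]: 1 | 2 | 3 | 4 | 4 | 5 | 6 | 7 | 7 | 7
  R[8]: 1 | 2 | 3 | 4 | 4 | 5 | 6 | 7 | 8 | 8
  R[9]: 1 | 2 | 3 | 4 | 4 | 5 | 6 | 7 | 8 | 9
  R[10]: 1 | 2 | 3 | 4 | 5 | 6 | 7 | 8 | 9 | 10

second differences of R give the permutation w = (4, 1, 7, 2, 3, 8, 6, 9, 10, 5).

ℓ(w)=12; the 5 essential cells (i,j,r):

[(1, 3, 0), (3, 3, 1), (3, 6, 2), (6, 6, 4), (9, 5, 4)]


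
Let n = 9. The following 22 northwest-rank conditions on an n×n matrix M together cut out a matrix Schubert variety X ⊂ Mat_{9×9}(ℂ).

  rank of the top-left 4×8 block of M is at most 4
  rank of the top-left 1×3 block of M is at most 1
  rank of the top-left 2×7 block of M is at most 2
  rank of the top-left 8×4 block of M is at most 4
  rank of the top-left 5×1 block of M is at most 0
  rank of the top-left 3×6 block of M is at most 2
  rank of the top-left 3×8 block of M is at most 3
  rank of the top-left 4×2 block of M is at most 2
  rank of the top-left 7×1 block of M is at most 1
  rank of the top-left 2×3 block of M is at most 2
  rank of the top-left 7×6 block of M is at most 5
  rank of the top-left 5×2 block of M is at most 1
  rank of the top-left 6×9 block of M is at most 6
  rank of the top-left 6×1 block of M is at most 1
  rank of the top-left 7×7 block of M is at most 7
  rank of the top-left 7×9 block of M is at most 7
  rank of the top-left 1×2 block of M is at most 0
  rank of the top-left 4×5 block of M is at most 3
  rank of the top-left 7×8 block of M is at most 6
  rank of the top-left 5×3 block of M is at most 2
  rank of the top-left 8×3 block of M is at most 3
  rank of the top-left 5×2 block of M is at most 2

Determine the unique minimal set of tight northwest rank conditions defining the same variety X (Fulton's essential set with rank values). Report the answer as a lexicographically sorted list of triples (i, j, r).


Reconstructing r_w from the 22 given conditions:

  0  0  1  1  1  1  1  1  1
  0  1  2  2  2  2  2  2  2
  0  1  2  2  2  2  3  3  3
  0  1  2  3  3  3  4  4  4
  0  1  2  3  4  4  5  5  5
  1  2  3  4  5  5  6  6  6
  1  2  3  4  5  5  6  6  7
  1  2  3  4  5  6  7  7  8
  1  2  3  4  5  6  7  8  9

giving w = (3, 2, 7, 4, 5, 1, 9, 6, 8) via Δ²R.

Fulton essential set (5 of the 11 Rothe cells):

[(1, 2, 0), (3, 6, 2), (5, 1, 0), (7, 6, 5), (7, 8, 6)]


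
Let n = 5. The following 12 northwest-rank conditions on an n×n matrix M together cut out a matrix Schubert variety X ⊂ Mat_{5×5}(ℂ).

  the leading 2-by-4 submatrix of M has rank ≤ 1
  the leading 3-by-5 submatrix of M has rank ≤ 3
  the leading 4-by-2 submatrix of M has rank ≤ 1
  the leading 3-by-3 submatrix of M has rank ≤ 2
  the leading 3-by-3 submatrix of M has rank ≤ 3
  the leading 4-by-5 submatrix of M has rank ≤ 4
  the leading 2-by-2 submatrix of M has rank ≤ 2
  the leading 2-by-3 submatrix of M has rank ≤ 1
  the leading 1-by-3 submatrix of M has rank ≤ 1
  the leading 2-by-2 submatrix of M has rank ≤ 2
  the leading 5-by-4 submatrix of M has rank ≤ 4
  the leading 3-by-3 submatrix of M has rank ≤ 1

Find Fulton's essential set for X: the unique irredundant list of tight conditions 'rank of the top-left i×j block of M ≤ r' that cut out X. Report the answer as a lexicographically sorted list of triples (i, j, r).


Reconstructing r_w from the 12 given conditions:

  R[1]: 1, 1, 1, 1, 1
  R[2]: 1, 1, 1, 1, 2
  R[3]: 1, 1, 1, 2, 3
  R[4]: 1, 1, 2, 3, 4
  R[5]: 1, 2, 3, 4, 5

hence w(1..5) = (1, 5, 4, 3, 2).

Rothe diagram D(w) (6 cells), 3 SE-corners (essential conditions):

[(2, 4, 1), (3, 3, 1), (4, 2, 1)]


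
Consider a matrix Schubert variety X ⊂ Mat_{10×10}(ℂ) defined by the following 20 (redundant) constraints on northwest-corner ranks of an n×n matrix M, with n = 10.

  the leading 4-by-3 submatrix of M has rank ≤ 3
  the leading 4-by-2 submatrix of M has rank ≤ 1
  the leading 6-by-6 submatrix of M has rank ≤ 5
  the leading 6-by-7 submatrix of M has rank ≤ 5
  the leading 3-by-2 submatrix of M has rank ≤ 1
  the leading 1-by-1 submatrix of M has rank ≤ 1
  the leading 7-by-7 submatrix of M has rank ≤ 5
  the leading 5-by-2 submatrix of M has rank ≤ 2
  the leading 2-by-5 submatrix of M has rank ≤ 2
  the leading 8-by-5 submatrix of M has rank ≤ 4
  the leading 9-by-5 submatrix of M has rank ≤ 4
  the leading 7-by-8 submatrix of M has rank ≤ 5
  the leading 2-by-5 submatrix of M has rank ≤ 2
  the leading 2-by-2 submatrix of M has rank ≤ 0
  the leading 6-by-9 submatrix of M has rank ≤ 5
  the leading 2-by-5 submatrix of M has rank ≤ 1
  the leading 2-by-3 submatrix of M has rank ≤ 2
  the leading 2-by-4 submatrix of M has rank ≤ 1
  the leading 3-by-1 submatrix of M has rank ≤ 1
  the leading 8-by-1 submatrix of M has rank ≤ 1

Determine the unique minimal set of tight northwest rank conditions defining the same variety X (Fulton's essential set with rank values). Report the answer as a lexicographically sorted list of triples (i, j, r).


Rank table r_w(10×10) implied by the 20 constraints:

  R[1]: 0, 0, 1, 1, 1, 1, 1, 1, 1, 1
  R[2]: 0, 0, 1, 1, 1, 2, 2, 2, 2, 2
  R[3]: 1, 1, 2, 2, 2, 3, 3, 3, 3, 3
  R[4]: 1, 1, 2, 3, 3, 4, 4, 4, 4, 4
  R[5]: 1, 2, 3, 4, 4, 5, 5, 5, 5, 5
  R[6]: 1, 2, 3, 4, 4, 5, 5, 5, 5, 6
  R[7]: 1, 2, 3, 4, 4, 5, 5, 5, 6, 7
  R[8]: 1, 2, 3, 4, 4, 5, 6, 6, 7, 8
  R[9]: 1, 2, 3, 4, 4, 5, 6, 7, 8, 9
  R[10]: 1, 2, 3, 4, 5, 6, 7, 8, 9, 10

hence w(1..10) = (3, 6, 1, 4, 2, 10, 9, 7, 8, 5).

ℓ(w)=16; the 6 essential cells (i,j,r):

[(2, 2, 0), (2, 5, 1), (4, 2, 1), (6, 9, 5), (7, 8, 5), (9, 5, 4)]


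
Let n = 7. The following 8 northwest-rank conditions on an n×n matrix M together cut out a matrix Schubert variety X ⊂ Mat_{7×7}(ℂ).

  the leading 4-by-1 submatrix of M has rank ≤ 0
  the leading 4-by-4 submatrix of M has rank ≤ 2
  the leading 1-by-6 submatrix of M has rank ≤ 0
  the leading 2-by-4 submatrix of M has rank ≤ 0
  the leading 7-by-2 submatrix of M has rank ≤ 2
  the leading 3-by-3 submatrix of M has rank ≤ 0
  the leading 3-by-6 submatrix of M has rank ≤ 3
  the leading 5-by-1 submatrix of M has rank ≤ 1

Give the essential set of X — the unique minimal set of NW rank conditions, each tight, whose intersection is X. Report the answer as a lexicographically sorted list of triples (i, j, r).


Rank table r_w(7×7) implied by the 8 constraints:

  R[1]: 0 0 0 0 0 0 1
  R[2]: 0 0 0 0 1 1 2
  R[3]: 0 0 0 1 2 2 3
  R[4]: 0 1 1 2 3 3 4
  R[5]: 1 2 2 3 4 4 5
  R[6]: 1 2 3 4 5 5 6
  R[7]: 1 2 3 4 5 6 7

second differences of R give the permutation w = (7, 5, 4, 2, 1, 3, 6).

Rothe diagram D(w) (14 cells), 4 SE-corners (essential conditions):

[(1, 6, 0), (2, 4, 0), (3, 3, 0), (4, 1, 0)]


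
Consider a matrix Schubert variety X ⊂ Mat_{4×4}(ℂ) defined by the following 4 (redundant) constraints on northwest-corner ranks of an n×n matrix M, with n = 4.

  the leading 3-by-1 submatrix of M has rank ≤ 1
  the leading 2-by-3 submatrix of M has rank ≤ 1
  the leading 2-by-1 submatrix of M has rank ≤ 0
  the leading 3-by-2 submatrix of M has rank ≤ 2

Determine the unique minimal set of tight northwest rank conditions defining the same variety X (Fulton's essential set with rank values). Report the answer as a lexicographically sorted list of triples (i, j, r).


The tightest implied rank at each (i,j), from the 4 conditions:

  i=1: 0  1  1  1
  i=2: 0  1  1  2
  i=3: 1  2  2  3
  i=4: 1  2  3  4

giving w = (2, 4, 1, 3) via Δ²R.

D(w) has 3 cells with 2 SE-corners; essential set:

[(2, 1, 0), (2, 3, 1)]


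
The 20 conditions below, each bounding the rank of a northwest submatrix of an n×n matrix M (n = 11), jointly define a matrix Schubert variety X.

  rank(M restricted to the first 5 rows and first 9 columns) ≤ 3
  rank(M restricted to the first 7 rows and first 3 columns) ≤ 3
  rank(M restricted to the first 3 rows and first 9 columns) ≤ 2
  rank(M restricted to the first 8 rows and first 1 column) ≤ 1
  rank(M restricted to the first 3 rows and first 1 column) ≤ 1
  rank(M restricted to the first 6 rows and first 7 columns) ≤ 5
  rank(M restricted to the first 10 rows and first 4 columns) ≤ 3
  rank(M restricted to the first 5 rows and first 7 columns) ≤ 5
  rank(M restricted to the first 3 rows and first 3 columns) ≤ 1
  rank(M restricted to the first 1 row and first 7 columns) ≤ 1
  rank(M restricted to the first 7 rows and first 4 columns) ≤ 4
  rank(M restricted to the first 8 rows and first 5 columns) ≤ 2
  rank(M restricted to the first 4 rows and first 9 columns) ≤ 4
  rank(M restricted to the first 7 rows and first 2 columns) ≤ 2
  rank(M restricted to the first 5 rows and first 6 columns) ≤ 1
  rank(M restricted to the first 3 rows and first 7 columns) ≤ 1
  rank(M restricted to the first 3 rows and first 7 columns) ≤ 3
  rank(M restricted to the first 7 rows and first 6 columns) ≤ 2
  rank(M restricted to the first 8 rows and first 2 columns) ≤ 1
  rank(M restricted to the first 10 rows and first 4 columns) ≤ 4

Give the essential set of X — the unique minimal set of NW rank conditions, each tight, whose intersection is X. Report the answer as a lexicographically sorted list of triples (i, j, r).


Recovering R(i,j) via the rank-extension bound from the 20 conditions:

  1, 1, 1, 1, 1, 1, 1, 1, 1, 1, 1
  1, 1, 1, 1, 1, 1, 1, 2, 2, 2, 2
  1, 1, 1, 1, 1, 1, 1, 2, 2, 3, 3
  1, 1, 1, 1, 1, 1, 2, 3, 3, 4, 4
  1, 1, 1, 1, 1, 1, 2, 3, 3, 4, 5
  1, 1, 2, 2, 2, 2, 3, 4, 4, 5, 6
  1, 1, 2, 2, 2, 2, 3, 4, 5, 6, 7
  1, 1, 2, 2, 2, 3, 4, 5, 6, 7, 8
  1, 2, 3, 3, 3, 4, 5, 6, 7, 8, 9
  1, 2, 3, 3, 4, 5, 6, 7, 8, 9, 10
  1, 2, 3, 4, 5, 6, 7, 8, 9, 10, 11

second differences of R give the permutation w = (1, 8, 10, 7, 11, 3, 9, 6, 2, 5, 4).

Fulton essential set (8 of the 33 Rothe cells):

[(3, 7, 1), (3, 9, 2), (5, 6, 1), (5, 9, 3), (7, 6, 2), (8, 2, 1), (8, 5, 2), (10, 4, 3)]


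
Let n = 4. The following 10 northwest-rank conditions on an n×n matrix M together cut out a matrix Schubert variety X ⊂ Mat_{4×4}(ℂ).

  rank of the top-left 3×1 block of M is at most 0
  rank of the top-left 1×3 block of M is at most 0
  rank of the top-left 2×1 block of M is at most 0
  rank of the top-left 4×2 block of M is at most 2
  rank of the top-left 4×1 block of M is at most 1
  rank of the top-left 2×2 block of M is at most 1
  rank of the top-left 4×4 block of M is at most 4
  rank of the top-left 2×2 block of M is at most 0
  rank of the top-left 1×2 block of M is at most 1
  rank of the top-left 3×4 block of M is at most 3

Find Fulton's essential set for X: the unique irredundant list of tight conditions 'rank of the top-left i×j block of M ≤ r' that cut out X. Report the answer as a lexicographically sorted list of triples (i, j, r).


Recovering R(i,j) via the rank-extension bound from the 10 conditions:

  i=1: 0 | 0 | 0 | 1
  i=2: 0 | 0 | 1 | 2
  i=3: 0 | 1 | 2 | 3
  i=4: 1 | 2 | 3 | 4

second differences of R give the permutation w = (4, 3, 2, 1).

ℓ(w)=6; the 3 essential cells (i,j,r):

[(1, 3, 0), (2, 2, 0), (3, 1, 0)]


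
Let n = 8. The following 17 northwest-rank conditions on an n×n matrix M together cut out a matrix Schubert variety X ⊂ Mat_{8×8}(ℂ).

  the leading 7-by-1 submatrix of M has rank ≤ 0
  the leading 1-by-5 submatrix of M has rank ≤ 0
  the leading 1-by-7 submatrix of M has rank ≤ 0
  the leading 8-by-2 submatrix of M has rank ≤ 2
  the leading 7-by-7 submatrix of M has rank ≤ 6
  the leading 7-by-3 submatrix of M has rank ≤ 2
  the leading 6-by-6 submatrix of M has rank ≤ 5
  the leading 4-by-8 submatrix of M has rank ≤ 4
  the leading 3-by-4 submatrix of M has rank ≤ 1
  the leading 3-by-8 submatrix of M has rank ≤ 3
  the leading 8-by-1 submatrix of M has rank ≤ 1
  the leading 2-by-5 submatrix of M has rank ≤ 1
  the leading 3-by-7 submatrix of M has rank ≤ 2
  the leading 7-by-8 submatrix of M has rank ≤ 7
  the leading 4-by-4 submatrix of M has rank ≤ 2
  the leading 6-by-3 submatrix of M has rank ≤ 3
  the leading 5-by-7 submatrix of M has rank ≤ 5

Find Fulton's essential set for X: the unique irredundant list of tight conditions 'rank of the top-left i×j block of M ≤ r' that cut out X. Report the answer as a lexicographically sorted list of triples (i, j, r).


Recovering R(i,j) via the rank-extension bound from the 17 conditions:

  0 0 0 0 0 0 0 1
  0 1 1 1 1 1 1 2
  0 1 1 1 2 2 2 3
  0 1 2 2 3 3 3 4
  0 1 2 3 4 4 4 5
  0 1 2 3 4 5 5 6
  0 1 2 3 4 5 6 7
  1 2 3 4 5 6 7 8

the unique w with this rank table is (8, 2, 5, 3, 4, 6, 7, 1).

3 SE-corners of the 15-cell Rothe diagram give Ess(w):

[(1, 7, 0), (3, 4, 1), (7, 1, 0)]


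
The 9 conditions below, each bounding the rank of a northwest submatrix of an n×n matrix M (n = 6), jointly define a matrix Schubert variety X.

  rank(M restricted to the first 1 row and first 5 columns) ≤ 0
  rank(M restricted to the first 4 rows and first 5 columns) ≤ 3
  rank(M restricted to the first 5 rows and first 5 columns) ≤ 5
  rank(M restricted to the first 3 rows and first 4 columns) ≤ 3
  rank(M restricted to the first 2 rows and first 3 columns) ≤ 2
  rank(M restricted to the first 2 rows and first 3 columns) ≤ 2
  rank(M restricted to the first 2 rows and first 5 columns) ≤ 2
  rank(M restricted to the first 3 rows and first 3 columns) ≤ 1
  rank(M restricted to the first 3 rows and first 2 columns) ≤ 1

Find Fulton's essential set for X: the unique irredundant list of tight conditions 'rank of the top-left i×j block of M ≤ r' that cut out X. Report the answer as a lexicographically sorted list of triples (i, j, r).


Propagating the 9 rank bounds to every northwest block:

  0, 0, 0, 0, 0, 1
  1, 1, 1, 1, 1, 2
  1, 1, 1, 2, 2, 3
  1, 2, 2, 3, 3, 4
  1, 2, 3, 4, 4, 5
  1, 2, 3, 4, 5, 6

reading off 1-entries of Δ²R: w = (6, 1, 4, 2, 3, 5).

2 SE-corners of the 7-cell Rothe diagram give Ess(w):

[(1, 5, 0), (3, 3, 1)]


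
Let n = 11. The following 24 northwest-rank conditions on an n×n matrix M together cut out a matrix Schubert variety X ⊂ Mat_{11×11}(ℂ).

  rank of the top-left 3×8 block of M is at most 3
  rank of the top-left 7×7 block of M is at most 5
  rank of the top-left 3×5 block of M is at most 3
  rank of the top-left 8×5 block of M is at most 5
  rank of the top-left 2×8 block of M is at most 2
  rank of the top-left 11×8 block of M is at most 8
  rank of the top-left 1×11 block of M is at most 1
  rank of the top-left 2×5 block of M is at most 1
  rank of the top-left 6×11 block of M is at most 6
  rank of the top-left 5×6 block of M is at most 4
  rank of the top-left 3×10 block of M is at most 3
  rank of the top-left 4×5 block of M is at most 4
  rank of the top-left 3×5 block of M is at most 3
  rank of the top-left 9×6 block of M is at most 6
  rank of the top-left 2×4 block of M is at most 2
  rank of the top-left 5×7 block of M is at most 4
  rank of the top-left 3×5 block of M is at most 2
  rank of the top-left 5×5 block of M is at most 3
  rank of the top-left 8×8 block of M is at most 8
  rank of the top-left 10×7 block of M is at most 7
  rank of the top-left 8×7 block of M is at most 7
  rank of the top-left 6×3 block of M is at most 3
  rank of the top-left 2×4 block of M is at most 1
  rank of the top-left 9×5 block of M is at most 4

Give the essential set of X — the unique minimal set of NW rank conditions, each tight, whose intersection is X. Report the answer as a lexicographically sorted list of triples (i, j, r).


The tightest implied rank at each (i,j), from the 24 conditions:

  i=1: 1, 1, 1, 1, 1, 1, 1, 1, 1, 1, 1
  i=2: 1, 1, 1, 1, 1, 2, 2, 2, 2, 2, 2
  i=3: 1, 2, 2, 2, 2, 3, 3, 3, 3, 3, 3
  i=4: 1, 2, 3, 3, 3, 4, 4, 4, 4, 4, 4
  i=5: 1, 2, 3, 3, 3, 4, 4, 5, 5, 5, 5
  i=6: 1, 2, 3, 4, 4, 5, 5, 6, 6, 6, 6
  i=7: 1, 2, 3, 4, 4, 5, 5, 6, 7, 7, 7
  i=8: 1, 2, 3, 4, 4, 5, 6, 7, 8, 8, 8
  i=9: 1, 2, 3, 4, 4, 5, 6, 7, 8, 9, 9
  i=10: 1, 2, 3, 4, 5, 6, 7, 8, 9, 10, 10
  i=11: 1, 2, 3, 4, 5, 6, 7, 8, 9, 10, 11

giving w = (1, 6, 2, 3, 8, 4, 9, 7, 10, 5, 11) via Δ²R.

ℓ(w)=11; the 5 essential cells (i,j,r):

[(2, 5, 1), (5, 5, 3), (5, 7, 4), (7, 7, 5), (9, 5, 4)]


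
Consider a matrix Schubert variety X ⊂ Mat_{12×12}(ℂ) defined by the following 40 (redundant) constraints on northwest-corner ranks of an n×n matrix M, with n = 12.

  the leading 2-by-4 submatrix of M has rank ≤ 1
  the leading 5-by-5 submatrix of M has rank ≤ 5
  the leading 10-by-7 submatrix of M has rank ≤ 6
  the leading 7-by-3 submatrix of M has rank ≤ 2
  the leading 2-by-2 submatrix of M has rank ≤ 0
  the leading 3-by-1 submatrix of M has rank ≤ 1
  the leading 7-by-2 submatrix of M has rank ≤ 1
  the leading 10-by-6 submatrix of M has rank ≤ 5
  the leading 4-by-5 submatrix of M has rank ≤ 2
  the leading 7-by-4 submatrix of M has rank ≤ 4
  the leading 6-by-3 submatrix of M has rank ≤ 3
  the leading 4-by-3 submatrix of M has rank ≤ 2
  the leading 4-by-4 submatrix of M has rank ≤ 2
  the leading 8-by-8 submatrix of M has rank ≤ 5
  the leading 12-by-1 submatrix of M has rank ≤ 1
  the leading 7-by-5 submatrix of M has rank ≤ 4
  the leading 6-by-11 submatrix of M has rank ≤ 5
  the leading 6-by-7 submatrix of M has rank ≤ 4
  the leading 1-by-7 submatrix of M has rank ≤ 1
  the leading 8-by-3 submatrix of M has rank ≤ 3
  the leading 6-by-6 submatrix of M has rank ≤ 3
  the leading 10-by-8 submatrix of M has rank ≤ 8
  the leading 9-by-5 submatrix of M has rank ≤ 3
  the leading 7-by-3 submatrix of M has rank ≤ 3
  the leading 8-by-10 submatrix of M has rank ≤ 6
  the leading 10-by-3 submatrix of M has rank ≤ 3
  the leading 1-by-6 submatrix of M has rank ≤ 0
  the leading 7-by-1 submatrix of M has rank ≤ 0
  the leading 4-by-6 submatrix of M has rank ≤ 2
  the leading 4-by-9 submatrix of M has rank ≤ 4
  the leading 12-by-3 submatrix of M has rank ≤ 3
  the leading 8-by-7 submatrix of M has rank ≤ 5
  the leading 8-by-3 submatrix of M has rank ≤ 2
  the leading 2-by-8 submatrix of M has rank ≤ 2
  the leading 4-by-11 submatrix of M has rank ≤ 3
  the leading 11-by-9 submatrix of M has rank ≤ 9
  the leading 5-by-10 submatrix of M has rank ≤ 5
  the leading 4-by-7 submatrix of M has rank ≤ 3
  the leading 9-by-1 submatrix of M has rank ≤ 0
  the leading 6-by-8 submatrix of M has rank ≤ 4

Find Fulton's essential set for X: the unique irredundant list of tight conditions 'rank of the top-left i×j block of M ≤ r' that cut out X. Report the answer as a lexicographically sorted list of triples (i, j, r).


Reconstructing r_w from the 40 given conditions:

  0 | 0 | 0 | 0 | 0 | 0 | 1 | 1 | 1 | 1 | 1 | 1
  0 | 0 | 1 | 1 | 1 | 1 | 2 | 2 | 2 | 2 | 2 | 2
  0 | 1 | 2 | 2 | 2 | 2 | 3 | 3 | 3 | 3 | 3 | 3
  0 | 1 | 2 | 2 | 2 | 2 | 3 | 3 | 3 | 3 | 3 | 4
  0 | 1 | 2 | 3 | 3 | 3 | 4 | 4 | 4 | 4 | 4 | 5
  0 | 1 | 2 | 3 | 3 | 3 | 4 | 4 | 5 | 5 | 5 | 6
  0 | 1 | 2 | 3 | 3 | 4 | 5 | 5 | 6 | 6 | 6 | 7
  0 | 1 | 2 | 3 | 3 | 4 | 5 | 5 | 6 | 6 | 7 | 8
  0 | 1 | 2 | 3 | 3 | 4 | 5 | 6 | 7 | 7 | 8 | 9
  1 | 2 | 3 | 4 | 4 | 5 | 6 | 7 | 8 | 8 | 9 | 10
  1 | 2 | 3 | 4 | 5 | 6 | 7 | 8 | 9 | 9 | 10 | 11
  1 | 2 | 3 | 4 | 5 | 6 | 7 | 8 | 9 | 10 | 11 | 12

second differences of R give the permutation w = (7, 3, 2, 12, 4, 9, 6, 11, 8, 1, 5, 10).

10 SE-corners of the 30-cell Rothe diagram give Ess(w):

[(1, 6, 0), (2, 2, 0), (4, 6, 2), (4, 11, 3), (6, 6, 3), (6, 8, 4), (8, 8, 5), (8, 10, 6), (9, 1, 0), (9, 5, 3)]


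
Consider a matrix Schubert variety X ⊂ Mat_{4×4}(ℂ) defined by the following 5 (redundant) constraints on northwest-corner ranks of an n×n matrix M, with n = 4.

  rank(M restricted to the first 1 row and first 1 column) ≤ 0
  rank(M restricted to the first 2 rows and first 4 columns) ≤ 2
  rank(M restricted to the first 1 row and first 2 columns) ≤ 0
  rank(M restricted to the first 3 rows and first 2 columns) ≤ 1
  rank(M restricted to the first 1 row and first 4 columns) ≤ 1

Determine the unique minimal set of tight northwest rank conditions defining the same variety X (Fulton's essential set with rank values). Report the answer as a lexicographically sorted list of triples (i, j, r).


Computing R[i][j] = min implied NW-rank bound (n=4, 5 conditions):

  row 1: 0, 0, 1, 1
  row 2: 1, 1, 2, 2
  row 3: 1, 1, 2, 3
  row 4: 1, 2, 3, 4

reading off 1-entries of Δ²R: w = (3, 1, 4, 2).

Rothe diagram D(w) (3 cells), 2 SE-corners (essential conditions):

[(1, 2, 0), (3, 2, 1)]
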